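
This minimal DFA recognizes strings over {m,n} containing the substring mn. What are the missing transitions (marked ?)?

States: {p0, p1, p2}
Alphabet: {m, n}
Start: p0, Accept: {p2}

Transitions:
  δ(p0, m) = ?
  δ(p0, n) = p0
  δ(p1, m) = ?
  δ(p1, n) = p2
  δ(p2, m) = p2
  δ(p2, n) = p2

From the language and accept set, identify what each state tracks — p0: no m seen yet; p1: seen a m, waiting for n; p2: substring mn seen.
Each missing δ(q, a) is the state matching the new tracked value after reading a.
δ(p0, m) = p1; δ(p1, m) = p1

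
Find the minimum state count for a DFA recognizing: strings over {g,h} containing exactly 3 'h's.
By Myhill–Nerode, count the distinguishable equivalence classes: 5 classes — having seen 0, 1, …, 3, or >3 copies of 'h'; the count-3 class is the only accepting one and >3 is dead.
5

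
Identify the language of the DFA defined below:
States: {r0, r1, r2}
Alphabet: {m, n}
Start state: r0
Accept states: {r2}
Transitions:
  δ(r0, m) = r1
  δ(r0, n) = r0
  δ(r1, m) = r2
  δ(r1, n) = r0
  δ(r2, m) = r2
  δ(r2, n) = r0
Testing a few strings:
  'mn' → reject
  'nn' → reject
  'nmmm' → accept
  'mmm' → accept
State roles: r0=last symbol not m; r1=one trailing m; r2=two trailing m's
All strings over {m,n} ending with mm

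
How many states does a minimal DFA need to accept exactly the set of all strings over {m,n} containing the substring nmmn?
By Myhill–Nerode, count the distinguishable equivalence classes: 5 classes — one per longest suffix of the input that is a prefix of 'nmmn' (lengths 0 through 3), plus an absorbing 'already seen nmmn' class.
5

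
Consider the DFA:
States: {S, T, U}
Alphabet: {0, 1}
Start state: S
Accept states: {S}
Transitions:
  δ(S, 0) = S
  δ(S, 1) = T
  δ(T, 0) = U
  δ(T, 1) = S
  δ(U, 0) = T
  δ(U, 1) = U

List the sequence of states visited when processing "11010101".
read '1': S → T
  read '1': T → S
  read '0': S → S
  read '1': S → T
  read '0': T → U
  read '1': U → U
  read '0': U → T
  read '1': T → S
S -> T -> S -> S -> T -> U -> U -> T -> S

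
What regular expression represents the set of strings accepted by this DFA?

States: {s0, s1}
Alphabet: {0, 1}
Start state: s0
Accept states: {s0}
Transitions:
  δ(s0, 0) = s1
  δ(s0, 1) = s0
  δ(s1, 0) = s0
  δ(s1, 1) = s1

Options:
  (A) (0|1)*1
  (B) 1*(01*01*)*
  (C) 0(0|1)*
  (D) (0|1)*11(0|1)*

Check each option against the DFA on short strings; one disagreement eliminates an option:
  (A) (0|1)*1: on ε the DFA stays in s0 and accepts (s0 ∈ Accept), but the regex does not match it → eliminate
  (B) 1*(01*01*)*: agrees with the DFA on every string of length ≤ 6
  (C) 0(0|1)*: on ε the DFA stays in s0 and accepts (s0 ∈ Accept), but the regex does not match it → eliminate
  (D) (0|1)*11(0|1)*: on ε the DFA stays in s0 and accepts (s0 ∈ Accept), but the regex does not match it → eliminate
Only (B) is consistent with the DFA.
(B) 1*(01*01*)*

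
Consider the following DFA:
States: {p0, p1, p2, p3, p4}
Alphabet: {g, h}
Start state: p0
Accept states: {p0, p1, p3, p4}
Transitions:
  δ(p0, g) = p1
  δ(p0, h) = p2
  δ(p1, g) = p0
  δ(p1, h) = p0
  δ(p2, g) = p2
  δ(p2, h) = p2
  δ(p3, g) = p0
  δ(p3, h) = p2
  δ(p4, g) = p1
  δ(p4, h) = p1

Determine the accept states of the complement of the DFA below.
Complement accept states = All states \ Original accept states
= {p0, p1, p2, p3, p4} \ {p0, p1, p3, p4}
{p2}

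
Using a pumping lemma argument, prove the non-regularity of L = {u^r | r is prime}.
Assume L is regular with pumping length p. Idea: pumping by a suitable count produces a composite length.
Let q be a prime with q ≥ p and choose s = u^q ∈ L. By the pumping lemma, s = xyz with |xy| ≤ p, |y| = k ≥ 1. Take i = q+1: |xy^(q+1)z| = q + q·k = q(1+k). Since q ≥ 2 and 1+k ≥ 2, q(1+k) is composite, so xy^(q+1)z ∉ L.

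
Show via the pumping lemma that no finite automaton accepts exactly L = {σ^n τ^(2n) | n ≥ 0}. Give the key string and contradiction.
Assume L is regular with pumping length p. Idea: pumping the σ-block breaks the 1:2 ratio.
Choose s = σ^p τ^(2p) (length 3p ≥ p). By the pumping lemma, s = xyz with |xy| ≤ p, |y| > 0, so y = σ^k with k ≥ 1. Then xy²z = σ^(p+k) τ^(2p). For this to be in L we would need 2p = 2(p+k), i.e. 2k = 0, contradicting k ≥ 1. So xy²z ∉ L.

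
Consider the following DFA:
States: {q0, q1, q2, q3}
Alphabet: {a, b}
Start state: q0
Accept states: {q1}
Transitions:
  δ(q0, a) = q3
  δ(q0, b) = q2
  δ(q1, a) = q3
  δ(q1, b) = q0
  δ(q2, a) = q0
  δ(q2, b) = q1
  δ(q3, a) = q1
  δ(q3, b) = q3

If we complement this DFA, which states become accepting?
Complement accept states = All states \ Original accept states
= {q0, q1, q2, q3} \ {q1}
{q0, q2, q3}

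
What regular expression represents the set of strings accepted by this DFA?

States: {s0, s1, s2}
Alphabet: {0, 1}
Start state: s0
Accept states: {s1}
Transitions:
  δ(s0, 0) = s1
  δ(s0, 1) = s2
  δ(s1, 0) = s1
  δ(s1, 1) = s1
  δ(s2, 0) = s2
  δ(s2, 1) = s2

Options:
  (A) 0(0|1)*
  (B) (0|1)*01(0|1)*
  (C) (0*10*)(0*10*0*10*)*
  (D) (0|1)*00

Check each option against the DFA on short strings; one disagreement eliminates an option:
  (A) 0(0|1)*: agrees with the DFA on every string of length ≤ 6
  (B) (0|1)*01(0|1)*: on '0' the DFA goes s0 → s1 and accepts (s1 ∈ Accept), but the regex does not match it → eliminate
  (C) (0*10*)(0*10*0*10*)*: on '0' the DFA goes s0 → s1 and accepts (s1 ∈ Accept), but the regex does not match it → eliminate
  (D) (0|1)*00: on '0' the DFA goes s0 → s1 and accepts (s1 ∈ Accept), but the regex does not match it → eliminate
Only (A) is consistent with the DFA.
(A) 0(0|1)*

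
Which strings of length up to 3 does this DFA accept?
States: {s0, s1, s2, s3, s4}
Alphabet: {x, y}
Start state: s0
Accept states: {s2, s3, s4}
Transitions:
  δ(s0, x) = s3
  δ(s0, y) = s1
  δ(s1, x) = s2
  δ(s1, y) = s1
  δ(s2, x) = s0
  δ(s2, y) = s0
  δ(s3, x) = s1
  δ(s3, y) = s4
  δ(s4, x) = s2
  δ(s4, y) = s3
x, xy, yx, xxx, xyx, xyy, yyx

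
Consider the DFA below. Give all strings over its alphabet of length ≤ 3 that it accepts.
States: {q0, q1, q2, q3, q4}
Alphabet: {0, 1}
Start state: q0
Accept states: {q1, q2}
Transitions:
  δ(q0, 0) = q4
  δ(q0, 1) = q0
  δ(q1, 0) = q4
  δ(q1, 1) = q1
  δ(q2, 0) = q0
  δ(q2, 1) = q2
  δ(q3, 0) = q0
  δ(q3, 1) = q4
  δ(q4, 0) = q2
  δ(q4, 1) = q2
00, 01, 001, 011, 100, 101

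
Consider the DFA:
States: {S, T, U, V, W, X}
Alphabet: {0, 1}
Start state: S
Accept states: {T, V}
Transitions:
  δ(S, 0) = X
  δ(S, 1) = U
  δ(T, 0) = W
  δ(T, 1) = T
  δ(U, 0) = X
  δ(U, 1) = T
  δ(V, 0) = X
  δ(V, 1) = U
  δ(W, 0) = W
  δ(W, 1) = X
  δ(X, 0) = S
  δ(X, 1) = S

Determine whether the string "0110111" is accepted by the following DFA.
Processing string "0110111":
  S --0--> X
  X --1--> S
  S --1--> U
  U --0--> X
  X --1--> S
  S --1--> U
  U --1--> T
Final state: T
Accept states: {T, V}
Yes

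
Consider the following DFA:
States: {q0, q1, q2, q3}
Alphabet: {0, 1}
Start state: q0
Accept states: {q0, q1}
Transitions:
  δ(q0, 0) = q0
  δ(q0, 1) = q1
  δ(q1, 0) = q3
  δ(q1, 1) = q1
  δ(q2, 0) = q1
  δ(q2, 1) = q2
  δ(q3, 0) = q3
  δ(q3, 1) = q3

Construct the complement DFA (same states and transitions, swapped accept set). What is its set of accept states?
Complement accept states = All states \ Original accept states
= {q0, q1, q2, q3} \ {q0, q1}
{q2, q3}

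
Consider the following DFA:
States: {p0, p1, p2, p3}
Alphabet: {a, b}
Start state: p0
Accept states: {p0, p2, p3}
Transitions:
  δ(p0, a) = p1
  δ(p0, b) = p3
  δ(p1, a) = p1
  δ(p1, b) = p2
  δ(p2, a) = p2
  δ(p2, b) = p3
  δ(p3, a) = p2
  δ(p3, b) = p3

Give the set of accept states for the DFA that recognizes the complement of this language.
Complement accept states = All states \ Original accept states
= {p0, p1, p2, p3} \ {p0, p2, p3}
{p1}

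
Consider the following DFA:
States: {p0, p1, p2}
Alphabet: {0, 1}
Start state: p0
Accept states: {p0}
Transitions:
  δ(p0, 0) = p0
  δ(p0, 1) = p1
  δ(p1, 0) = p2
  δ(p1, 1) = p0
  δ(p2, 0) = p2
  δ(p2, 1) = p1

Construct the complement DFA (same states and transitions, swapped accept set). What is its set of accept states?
Complement accept states = All states \ Original accept states
= {p0, p1, p2} \ {p0}
{p1, p2}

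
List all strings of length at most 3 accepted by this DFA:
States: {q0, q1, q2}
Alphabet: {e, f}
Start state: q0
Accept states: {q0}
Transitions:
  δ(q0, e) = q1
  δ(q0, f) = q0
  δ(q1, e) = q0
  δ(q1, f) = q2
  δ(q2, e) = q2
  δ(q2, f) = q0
ε, f, ee, ff, eef, eff, fee, fff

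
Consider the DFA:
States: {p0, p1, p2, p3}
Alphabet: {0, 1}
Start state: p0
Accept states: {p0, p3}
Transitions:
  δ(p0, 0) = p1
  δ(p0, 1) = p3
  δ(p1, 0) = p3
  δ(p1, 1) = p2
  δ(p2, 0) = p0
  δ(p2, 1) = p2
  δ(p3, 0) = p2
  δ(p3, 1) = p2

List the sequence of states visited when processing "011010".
read '0': p0 → p1
  read '1': p1 → p2
  read '1': p2 → p2
  read '0': p2 → p0
  read '1': p0 → p3
  read '0': p3 → p2
p0 -> p1 -> p2 -> p2 -> p0 -> p3 -> p2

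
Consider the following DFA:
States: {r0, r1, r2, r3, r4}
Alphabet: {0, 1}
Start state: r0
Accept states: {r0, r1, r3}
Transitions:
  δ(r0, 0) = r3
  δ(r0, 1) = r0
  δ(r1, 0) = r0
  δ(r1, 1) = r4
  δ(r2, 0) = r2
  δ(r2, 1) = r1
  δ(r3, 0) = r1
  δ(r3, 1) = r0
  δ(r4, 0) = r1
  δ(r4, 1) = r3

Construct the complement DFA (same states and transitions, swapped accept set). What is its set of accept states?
Complement accept states = All states \ Original accept states
= {r0, r1, r2, r3, r4} \ {r0, r1, r3}
{r2, r4}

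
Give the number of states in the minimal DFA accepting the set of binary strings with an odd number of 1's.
By Myhill–Nerode, count the distinguishable equivalence classes: two classes — parity of the count of 1's.
2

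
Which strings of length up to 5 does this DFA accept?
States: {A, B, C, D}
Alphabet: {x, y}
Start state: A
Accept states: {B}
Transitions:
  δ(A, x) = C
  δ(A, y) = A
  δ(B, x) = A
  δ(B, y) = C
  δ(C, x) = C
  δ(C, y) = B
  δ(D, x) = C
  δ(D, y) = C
xy, xxy, yxy, xxxy, xyyy, yxxy, yyxy, xxxxy, xxyyy, xyxxy, xyyxy, yxxxy, yxyyy, yyxxy, yyyxy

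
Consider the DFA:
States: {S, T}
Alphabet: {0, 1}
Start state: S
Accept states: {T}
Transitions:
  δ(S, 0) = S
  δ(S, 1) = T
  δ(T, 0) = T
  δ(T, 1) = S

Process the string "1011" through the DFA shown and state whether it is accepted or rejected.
Processing string "1011":
  S --1--> T
  T --0--> T
  T --1--> S
  S --1--> T
Final state: T
Accept states: {T}
Yes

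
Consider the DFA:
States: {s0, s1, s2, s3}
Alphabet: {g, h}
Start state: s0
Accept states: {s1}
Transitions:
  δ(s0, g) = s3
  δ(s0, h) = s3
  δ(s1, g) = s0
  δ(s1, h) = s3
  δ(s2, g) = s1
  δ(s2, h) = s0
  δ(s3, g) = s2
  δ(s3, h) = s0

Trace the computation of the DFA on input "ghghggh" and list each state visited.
read 'g': s0 → s3
  read 'h': s3 → s0
  read 'g': s0 → s3
  read 'h': s3 → s0
  read 'g': s0 → s3
  read 'g': s3 → s2
  read 'h': s2 → s0
s0 -> s3 -> s0 -> s3 -> s0 -> s3 -> s2 -> s0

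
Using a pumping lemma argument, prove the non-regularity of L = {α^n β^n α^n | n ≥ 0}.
Assume L is regular with pumping length p. Idea: pumping the first α-block unbalances it against the other two.
Choose s = α^p β^p α^p ∈ L (|s| = 3p ≥ p). By the pumping lemma, s = xyz with |xy| ≤ p, |y| > 0, so y = α^k with k ≥ 1, inside the first α-block. Then xy²z = α^(p+k) β^p α^p. The first block has length p+k ≠ p, so the three block lengths are no longer equal and xy²z ∉ L.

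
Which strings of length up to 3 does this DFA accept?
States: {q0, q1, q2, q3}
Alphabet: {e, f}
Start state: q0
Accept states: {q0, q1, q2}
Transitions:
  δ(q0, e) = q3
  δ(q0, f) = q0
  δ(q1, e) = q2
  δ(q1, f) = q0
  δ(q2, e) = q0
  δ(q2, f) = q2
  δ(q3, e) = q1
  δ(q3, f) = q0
ε, f, ee, ef, ff, eee, eef, eff, fee, fef, fff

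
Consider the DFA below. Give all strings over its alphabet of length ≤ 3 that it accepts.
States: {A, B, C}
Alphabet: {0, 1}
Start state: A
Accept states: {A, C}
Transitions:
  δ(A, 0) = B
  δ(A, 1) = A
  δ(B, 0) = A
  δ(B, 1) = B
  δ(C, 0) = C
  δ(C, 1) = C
ε, 1, 00, 11, 001, 010, 100, 111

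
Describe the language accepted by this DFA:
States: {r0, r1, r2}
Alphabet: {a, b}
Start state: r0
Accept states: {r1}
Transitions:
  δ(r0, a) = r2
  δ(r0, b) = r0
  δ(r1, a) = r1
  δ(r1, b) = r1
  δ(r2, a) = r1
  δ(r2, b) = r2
Testing a few strings:
  'ba' → reject
  'aa' → accept
  'aaab' → accept
  'aab' → accept
State roles: r0=zero a's seen; r1=≥ two a's seen; r2=one a seen
All strings over {a,b} containing at least two a's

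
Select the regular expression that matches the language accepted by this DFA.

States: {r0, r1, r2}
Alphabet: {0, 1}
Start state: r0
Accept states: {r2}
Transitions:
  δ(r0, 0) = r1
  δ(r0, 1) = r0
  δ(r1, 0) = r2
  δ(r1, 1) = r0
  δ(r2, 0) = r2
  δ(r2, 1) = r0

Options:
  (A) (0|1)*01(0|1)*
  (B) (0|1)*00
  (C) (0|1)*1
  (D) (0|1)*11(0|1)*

Check each option against the DFA on short strings; one disagreement eliminates an option:
  (A) (0|1)*01(0|1)*: on '00' the DFA goes r0 → r1 → r2 and accepts (r2 ∈ Accept), but the regex does not match it → eliminate
  (B) (0|1)*00: agrees with the DFA on every string of length ≤ 6
  (C) (0|1)*1: on '1' the DFA goes r0 → r0 and rejects (r0 ∉ Accept), but the regex matches it → eliminate
  (D) (0|1)*11(0|1)*: on '00' the DFA goes r0 → r1 → r2 and accepts (r2 ∈ Accept), but the regex does not match it → eliminate
Only (B) is consistent with the DFA.
(B) (0|1)*00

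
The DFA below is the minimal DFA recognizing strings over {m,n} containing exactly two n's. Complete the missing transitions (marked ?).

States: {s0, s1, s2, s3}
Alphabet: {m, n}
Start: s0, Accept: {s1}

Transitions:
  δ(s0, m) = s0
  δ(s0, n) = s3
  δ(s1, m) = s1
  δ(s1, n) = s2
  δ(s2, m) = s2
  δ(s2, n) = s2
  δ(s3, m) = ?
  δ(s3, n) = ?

From the language and accept set, identify what each state tracks — s0: zero n's; s1: two n's; s2: ≥ three n's (dead); s3: one n.
Each missing δ(q, a) is the state matching the new tracked value after reading a.
δ(s3, m) = s3; δ(s3, n) = s1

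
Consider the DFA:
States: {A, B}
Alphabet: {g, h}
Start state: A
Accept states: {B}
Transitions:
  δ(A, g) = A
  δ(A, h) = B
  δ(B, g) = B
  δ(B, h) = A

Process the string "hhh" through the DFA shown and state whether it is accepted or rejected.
Processing string "hhh":
  A --h--> B
  B --h--> A
  A --h--> B
Final state: B
Accept states: {B}
Yes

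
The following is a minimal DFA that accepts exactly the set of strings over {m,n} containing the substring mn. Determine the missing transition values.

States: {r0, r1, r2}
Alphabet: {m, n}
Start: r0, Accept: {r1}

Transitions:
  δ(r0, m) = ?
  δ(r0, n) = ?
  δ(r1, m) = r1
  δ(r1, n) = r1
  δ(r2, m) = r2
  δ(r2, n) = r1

From the language and accept set, identify what each state tracks — r0: no m seen yet; r1: substring mn seen; r2: seen a m, waiting for n.
Each missing δ(q, a) is the state matching the new tracked value after reading a.
δ(r0, m) = r2; δ(r0, n) = r0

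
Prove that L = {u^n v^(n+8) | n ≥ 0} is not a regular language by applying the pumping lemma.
Assume L is regular with pumping length p. Idea: pumping the u-block breaks the fixed offset of 8.
Choose s = u^p v^(p+8) ∈ L. By the pumping lemma, s = xyz with |xy| ≤ p, |y| > 0, so y = u^k with k ≥ 1. Then xy²z = u^(p+k) v^(p+8). For this to be in L we would need p+8 = (p+k)+8, i.e. k = 0, contradicting k ≥ 1. So xy²z ∉ L.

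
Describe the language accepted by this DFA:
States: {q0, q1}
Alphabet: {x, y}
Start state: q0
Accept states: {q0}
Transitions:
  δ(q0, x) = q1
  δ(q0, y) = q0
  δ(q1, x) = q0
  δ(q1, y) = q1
Testing a few strings:
  'yyx' → reject
  'xy' → reject
  'xxx' → reject
  'y' → accept
State roles: q0=even number of x's so far; q1=odd number of x's so far
All strings over {x,y} with an even number of x's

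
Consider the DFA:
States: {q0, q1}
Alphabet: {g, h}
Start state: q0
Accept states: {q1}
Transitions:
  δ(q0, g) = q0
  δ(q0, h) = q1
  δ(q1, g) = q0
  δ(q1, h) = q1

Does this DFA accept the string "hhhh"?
Processing string "hhhh":
  q0 --h--> q1
  q1 --h--> q1
  q1 --h--> q1
  q1 --h--> q1
Final state: q1
Accept states: {q1}
Yes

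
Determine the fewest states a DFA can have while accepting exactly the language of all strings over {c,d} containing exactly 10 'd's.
By Myhill–Nerode, count the distinguishable equivalence classes: 12 classes — having seen 0, 1, …, 10, or >10 copies of 'd'; the count-10 class is the only accepting one and >10 is dead.
12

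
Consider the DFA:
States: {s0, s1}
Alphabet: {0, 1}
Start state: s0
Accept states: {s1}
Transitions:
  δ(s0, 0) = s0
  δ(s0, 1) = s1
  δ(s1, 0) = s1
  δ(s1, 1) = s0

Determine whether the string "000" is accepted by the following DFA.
Processing string "000":
  s0 --0--> s0
  s0 --0--> s0
  s0 --0--> s0
Final state: s0
Accept states: {s1}
No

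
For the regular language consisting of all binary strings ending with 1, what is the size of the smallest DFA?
By Myhill–Nerode, count the distinguishable equivalence classes: two classes — last symbol is 1 vs. not.
2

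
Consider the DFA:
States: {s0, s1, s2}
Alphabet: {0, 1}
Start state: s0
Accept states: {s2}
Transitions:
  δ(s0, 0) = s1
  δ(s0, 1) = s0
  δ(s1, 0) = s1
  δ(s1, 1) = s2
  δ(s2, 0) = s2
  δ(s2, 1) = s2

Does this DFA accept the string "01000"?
Processing string "01000":
  s0 --0--> s1
  s1 --1--> s2
  s2 --0--> s2
  s2 --0--> s2
  s2 --0--> s2
Final state: s2
Accept states: {s2}
Yes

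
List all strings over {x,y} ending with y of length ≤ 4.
y, xy, yy, xxy, xyy, yxy, yyy, xxxy, xxyy, xyxy, xyyy, yxxy, yxyy, yyxy, yyyy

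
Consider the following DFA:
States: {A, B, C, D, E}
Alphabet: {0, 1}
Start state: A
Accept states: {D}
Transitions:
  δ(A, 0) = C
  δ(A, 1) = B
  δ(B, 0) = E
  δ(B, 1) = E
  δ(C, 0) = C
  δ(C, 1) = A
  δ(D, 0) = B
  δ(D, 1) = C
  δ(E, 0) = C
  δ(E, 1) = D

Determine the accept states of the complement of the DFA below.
Complement accept states = All states \ Original accept states
= {A, B, C, D, E} \ {D}
{A, B, C, E}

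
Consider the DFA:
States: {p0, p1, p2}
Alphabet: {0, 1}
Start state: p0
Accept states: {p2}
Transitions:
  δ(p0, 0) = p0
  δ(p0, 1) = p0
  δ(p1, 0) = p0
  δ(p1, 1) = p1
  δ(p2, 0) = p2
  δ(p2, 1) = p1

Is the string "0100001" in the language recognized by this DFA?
Processing string "0100001":
  p0 --0--> p0
  p0 --1--> p0
  p0 --0--> p0
  p0 --0--> p0
  p0 --0--> p0
  p0 --0--> p0
  p0 --1--> p0
Final state: p0
Accept states: {p2}
No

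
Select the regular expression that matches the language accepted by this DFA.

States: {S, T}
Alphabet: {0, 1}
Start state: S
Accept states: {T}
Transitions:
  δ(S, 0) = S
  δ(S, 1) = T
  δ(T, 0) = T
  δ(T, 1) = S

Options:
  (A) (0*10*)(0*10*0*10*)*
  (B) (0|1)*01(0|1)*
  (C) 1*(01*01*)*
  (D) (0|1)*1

Check each option against the DFA on short strings; one disagreement eliminates an option:
  (A) (0*10*)(0*10*0*10*)*: agrees with the DFA on every string of length ≤ 6
  (B) (0|1)*01(0|1)*: on '1' the DFA goes S → T and accepts (T ∈ Accept), but the regex does not match it → eliminate
  (C) 1*(01*01*)*: on ε the DFA stays in S and rejects (S ∉ Accept), but the regex matches it → eliminate
  (D) (0|1)*1: on '10' the DFA goes S → T → T and accepts (T ∈ Accept), but the regex does not match it → eliminate
Only (A) is consistent with the DFA.
(A) (0*10*)(0*10*0*10*)*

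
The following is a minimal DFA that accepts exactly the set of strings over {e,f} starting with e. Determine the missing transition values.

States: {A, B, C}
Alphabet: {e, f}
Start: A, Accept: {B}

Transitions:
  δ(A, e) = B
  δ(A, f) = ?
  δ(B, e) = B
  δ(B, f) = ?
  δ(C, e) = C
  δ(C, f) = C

From the language and accept set, identify what each state tracks — A: no input read; B: started with e; C: started with f (dead).
Each missing δ(q, a) is the state matching the new tracked value after reading a.
δ(A, f) = C; δ(B, f) = B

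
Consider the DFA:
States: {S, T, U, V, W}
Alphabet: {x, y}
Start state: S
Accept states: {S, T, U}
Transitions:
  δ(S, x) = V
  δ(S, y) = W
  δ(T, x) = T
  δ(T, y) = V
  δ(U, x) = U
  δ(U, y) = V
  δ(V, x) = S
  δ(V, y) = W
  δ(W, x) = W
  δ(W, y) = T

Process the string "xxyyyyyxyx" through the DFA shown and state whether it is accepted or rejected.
Processing string "xxyyyyyxyx":
  S --x--> V
  V --x--> S
  S --y--> W
  W --y--> T
  T --y--> V
  V --y--> W
  W --y--> T
  T --x--> T
  T --y--> V
  V --x--> S
Final state: S
Accept states: {S, T, U}
Yes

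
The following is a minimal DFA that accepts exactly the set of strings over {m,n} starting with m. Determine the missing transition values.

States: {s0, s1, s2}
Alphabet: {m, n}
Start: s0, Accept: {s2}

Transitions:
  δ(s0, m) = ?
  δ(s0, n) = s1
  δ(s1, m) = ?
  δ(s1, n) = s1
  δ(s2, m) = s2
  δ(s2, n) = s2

From the language and accept set, identify what each state tracks — s0: no input read; s1: started with n (dead); s2: started with m.
Each missing δ(q, a) is the state matching the new tracked value after reading a.
δ(s0, m) = s2; δ(s1, m) = s1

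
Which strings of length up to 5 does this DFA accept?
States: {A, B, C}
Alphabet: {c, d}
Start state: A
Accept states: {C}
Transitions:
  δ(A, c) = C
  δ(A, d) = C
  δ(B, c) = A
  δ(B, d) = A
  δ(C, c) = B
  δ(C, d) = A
c, d, cdc, cdd, ddc, ddd, cccc, cccd, ccdc, ccdd, dccc, dccd, dcdc, dcdd, cdcdc, cdcdd, cdddc, cdddd, ddcdc, ddcdd, ddddc, ddddd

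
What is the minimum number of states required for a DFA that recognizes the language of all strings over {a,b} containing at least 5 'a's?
By Myhill–Nerode, count the distinguishable equivalence classes: 6 classes — having seen 0, 1, …, 4, or ≥5 copies of 'a'; any two classes i < j (j ≤ 5) are distinguished by the string a^(5−j), which takes class j to 5 copies (accepted) but leaves class i below 5 (rejected).
6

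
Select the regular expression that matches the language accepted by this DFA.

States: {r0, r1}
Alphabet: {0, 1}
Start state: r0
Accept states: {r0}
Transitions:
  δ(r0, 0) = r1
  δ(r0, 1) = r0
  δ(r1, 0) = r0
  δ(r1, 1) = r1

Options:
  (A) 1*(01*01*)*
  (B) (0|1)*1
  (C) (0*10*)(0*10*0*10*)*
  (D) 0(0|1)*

Check each option against the DFA on short strings; one disagreement eliminates an option:
  (A) 1*(01*01*)*: agrees with the DFA on every string of length ≤ 6
  (B) (0|1)*1: on ε the DFA stays in r0 and accepts (r0 ∈ Accept), but the regex does not match it → eliminate
  (C) (0*10*)(0*10*0*10*)*: on ε the DFA stays in r0 and accepts (r0 ∈ Accept), but the regex does not match it → eliminate
  (D) 0(0|1)*: on ε the DFA stays in r0 and accepts (r0 ∈ Accept), but the regex does not match it → eliminate
Only (A) is consistent with the DFA.
(A) 1*(01*01*)*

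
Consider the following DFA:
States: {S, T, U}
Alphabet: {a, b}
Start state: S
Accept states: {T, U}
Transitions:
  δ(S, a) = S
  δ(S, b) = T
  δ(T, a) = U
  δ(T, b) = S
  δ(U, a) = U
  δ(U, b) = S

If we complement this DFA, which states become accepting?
Complement accept states = All states \ Original accept states
= {S, T, U} \ {T, U}
{S}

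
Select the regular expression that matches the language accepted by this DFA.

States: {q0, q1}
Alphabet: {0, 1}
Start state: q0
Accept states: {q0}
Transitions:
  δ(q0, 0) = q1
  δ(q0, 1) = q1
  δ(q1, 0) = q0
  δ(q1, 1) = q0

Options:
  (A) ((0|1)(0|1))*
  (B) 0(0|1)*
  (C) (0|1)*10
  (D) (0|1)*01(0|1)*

Check each option against the DFA on short strings; one disagreement eliminates an option:
  (A) ((0|1)(0|1))*: agrees with the DFA on every string of length ≤ 6
  (B) 0(0|1)*: on ε the DFA stays in q0 and accepts (q0 ∈ Accept), but the regex does not match it → eliminate
  (C) (0|1)*10: on ε the DFA stays in q0 and accepts (q0 ∈ Accept), but the regex does not match it → eliminate
  (D) (0|1)*01(0|1)*: on ε the DFA stays in q0 and accepts (q0 ∈ Accept), but the regex does not match it → eliminate
Only (A) is consistent with the DFA.
(A) ((0|1)(0|1))*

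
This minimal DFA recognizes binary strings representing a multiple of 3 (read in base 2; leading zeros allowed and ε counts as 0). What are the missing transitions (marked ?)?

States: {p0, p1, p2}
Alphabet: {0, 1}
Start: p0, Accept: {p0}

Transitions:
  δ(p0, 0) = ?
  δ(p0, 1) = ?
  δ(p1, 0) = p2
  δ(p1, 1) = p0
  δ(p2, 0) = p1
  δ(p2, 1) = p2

From the language and accept set, identify what each state tracks — p0: value ≡ 0 (mod 3); p1: value ≡ 1 (mod 3); p2: value ≡ 2 (mod 3).
Each missing δ(q, a) is the state matching the new tracked value after reading a.
δ(p0, 0) = p0; δ(p0, 1) = p1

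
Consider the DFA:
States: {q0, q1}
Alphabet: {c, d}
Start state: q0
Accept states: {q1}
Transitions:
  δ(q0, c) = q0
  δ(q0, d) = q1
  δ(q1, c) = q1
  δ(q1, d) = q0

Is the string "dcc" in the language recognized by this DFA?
Processing string "dcc":
  q0 --d--> q1
  q1 --c--> q1
  q1 --c--> q1
Final state: q1
Accept states: {q1}
Yes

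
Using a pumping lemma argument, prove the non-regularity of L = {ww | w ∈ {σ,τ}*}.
Assume L is regular with pumping length p. Idea: pumping the leading σ-block breaks the equality of the two halves.
Choose s = σ^p τ σ^p τ ∈ L (with w = σ^p τ). |s| = 2p+2 ≥ p. By the pumping lemma, s = xyz with |xy| ≤ p, |y| > 0, so y = σ^k with k ≥ 1, in the first σ-block. Then xy²z = σ^(p+k) τ σ^p τ, of length 2p+2+k. If k is odd this length is odd, so it cannot be of the form ww. If k is even, each half has length p+1+k/2 ≤ p+k, so the first half lies entirely inside the leading σ-block and contains no τ, while the second half ends in τ; the halves differ. Either way xy²z ∉ L.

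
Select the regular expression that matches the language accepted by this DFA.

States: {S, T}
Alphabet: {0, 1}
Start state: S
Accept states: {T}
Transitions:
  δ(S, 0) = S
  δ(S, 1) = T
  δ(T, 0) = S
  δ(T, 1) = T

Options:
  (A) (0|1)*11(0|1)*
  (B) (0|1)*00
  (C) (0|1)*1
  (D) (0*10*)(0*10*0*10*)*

Check each option against the DFA on short strings; one disagreement eliminates an option:
  (A) (0|1)*11(0|1)*: on '1' the DFA goes S → T and accepts (T ∈ Accept), but the regex does not match it → eliminate
  (B) (0|1)*00: on '1' the DFA goes S → T and accepts (T ∈ Accept), but the regex does not match it → eliminate
  (C) (0|1)*1: agrees with the DFA on every string of length ≤ 6
  (D) (0*10*)(0*10*0*10*)*: on '10' the DFA goes S → T → S and rejects (S ∉ Accept), but the regex matches it → eliminate
Only (C) is consistent with the DFA.
(C) (0|1)*1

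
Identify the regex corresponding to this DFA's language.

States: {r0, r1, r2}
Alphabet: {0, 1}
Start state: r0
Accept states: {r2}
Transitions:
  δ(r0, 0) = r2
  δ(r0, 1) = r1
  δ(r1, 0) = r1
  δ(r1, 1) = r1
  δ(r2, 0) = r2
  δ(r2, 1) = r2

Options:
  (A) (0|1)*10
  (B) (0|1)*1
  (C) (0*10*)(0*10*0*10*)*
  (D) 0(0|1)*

Check each option against the DFA on short strings; one disagreement eliminates an option:
  (A) (0|1)*10: on '0' the DFA goes r0 → r2 and accepts (r2 ∈ Accept), but the regex does not match it → eliminate
  (B) (0|1)*1: on '0' the DFA goes r0 → r2 and accepts (r2 ∈ Accept), but the regex does not match it → eliminate
  (C) (0*10*)(0*10*0*10*)*: on '0' the DFA goes r0 → r2 and accepts (r2 ∈ Accept), but the regex does not match it → eliminate
  (D) 0(0|1)*: agrees with the DFA on every string of length ≤ 6
Only (D) is consistent with the DFA.
(D) 0(0|1)*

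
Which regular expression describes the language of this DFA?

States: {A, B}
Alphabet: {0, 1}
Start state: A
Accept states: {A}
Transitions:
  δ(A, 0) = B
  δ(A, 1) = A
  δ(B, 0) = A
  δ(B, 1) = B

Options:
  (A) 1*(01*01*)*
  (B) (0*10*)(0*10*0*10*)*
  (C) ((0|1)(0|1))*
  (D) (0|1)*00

Check each option against the DFA on short strings; one disagreement eliminates an option:
  (A) 1*(01*01*)*: agrees with the DFA on every string of length ≤ 6
  (B) (0*10*)(0*10*0*10*)*: on ε the DFA stays in A and accepts (A ∈ Accept), but the regex does not match it → eliminate
  (C) ((0|1)(0|1))*: on '1' the DFA goes A → A and accepts (A ∈ Accept), but the regex does not match it → eliminate
  (D) (0|1)*00: on ε the DFA stays in A and accepts (A ∈ Accept), but the regex does not match it → eliminate
Only (A) is consistent with the DFA.
(A) 1*(01*01*)*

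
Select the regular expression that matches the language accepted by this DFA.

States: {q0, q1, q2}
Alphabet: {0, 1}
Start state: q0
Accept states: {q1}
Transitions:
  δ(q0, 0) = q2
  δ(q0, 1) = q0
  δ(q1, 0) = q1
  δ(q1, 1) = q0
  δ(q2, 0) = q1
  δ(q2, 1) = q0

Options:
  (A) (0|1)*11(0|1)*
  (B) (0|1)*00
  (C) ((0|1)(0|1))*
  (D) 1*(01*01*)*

Check each option against the DFA on short strings; one disagreement eliminates an option:
  (A) (0|1)*11(0|1)*: on '00' the DFA goes q0 → q2 → q1 and accepts (q1 ∈ Accept), but the regex does not match it → eliminate
  (B) (0|1)*00: agrees with the DFA on every string of length ≤ 6
  (C) ((0|1)(0|1))*: on ε the DFA stays in q0 and rejects (q0 ∉ Accept), but the regex matches it → eliminate
  (D) 1*(01*01*)*: on ε the DFA stays in q0 and rejects (q0 ∉ Accept), but the regex matches it → eliminate
Only (B) is consistent with the DFA.
(B) (0|1)*00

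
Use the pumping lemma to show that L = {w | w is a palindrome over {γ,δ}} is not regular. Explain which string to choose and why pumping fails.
Assume L is regular with pumping length p. Idea: pumping the leading γ-block breaks the symmetry.
Choose s = γ^p δ γ^p (a palindrome of length 2p+1 ≥ p). By the pumping lemma, s = xyz with |xy| ≤ p, |y| > 0, so y = γ^k with k > 0 (xy lies entirely in the first γ^p). Then xy²z = γ^(p+k) δ γ^p, which is not a palindrome since p+k ≠ p.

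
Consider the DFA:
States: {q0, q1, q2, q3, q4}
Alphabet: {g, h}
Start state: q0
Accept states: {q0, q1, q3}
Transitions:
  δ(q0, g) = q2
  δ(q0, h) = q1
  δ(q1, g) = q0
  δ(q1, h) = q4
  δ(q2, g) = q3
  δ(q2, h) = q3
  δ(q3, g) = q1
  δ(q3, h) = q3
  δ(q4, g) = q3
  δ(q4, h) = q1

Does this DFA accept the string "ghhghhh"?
Processing string "ghhghhh":
  q0 --g--> q2
  q2 --h--> q3
  q3 --h--> q3
  q3 --g--> q1
  q1 --h--> q4
  q4 --h--> q1
  q1 --h--> q4
Final state: q4
Accept states: {q0, q1, q3}
No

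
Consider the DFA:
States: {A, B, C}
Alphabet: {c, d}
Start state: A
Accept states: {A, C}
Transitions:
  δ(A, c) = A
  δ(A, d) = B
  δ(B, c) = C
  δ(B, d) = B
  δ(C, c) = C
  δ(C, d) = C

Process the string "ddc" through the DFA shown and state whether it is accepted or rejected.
Processing string "ddc":
  A --d--> B
  B --d--> B
  B --c--> C
Final state: C
Accept states: {A, C}
Yes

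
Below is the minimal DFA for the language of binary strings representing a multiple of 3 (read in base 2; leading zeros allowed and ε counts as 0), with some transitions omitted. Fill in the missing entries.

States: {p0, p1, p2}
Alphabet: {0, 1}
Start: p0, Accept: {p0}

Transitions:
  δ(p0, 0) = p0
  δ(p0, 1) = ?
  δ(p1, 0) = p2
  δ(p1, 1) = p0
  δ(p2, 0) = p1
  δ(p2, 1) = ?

From the language and accept set, identify what each state tracks — p0: value ≡ 0 (mod 3); p1: value ≡ 1 (mod 3); p2: value ≡ 2 (mod 3).
Each missing δ(q, a) is the state matching the new tracked value after reading a.
δ(p0, 1) = p1; δ(p2, 1) = p2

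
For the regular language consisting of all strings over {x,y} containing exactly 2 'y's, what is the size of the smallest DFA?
By Myhill–Nerode, count the distinguishable equivalence classes: 4 classes — having seen 0, 1, 2, or >2 copies of 'y'; the count-2 class is the only accepting one and >2 is dead.
4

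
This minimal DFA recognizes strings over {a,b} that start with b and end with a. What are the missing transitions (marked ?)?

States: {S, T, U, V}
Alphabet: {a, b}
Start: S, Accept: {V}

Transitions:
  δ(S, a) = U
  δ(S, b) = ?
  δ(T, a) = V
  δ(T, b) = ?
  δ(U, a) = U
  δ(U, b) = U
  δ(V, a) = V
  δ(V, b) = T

From the language and accept set, identify what each state tracks — S: no input read; T: started with b, last symbol b; U: started with a (dead); V: started with b, last symbol a.
Each missing δ(q, a) is the state matching the new tracked value after reading a.
δ(S, b) = T; δ(T, b) = T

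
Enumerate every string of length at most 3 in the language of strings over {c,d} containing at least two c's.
cc, ccc, ccd, cdc, dcc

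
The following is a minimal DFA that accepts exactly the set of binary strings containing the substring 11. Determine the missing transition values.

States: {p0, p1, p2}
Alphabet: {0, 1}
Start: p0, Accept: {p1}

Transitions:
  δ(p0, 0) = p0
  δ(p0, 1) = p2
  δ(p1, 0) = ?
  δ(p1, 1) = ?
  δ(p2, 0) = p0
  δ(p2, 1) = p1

From the language and accept set, identify what each state tracks — p0: no progress toward 11; p1: substring 11 seen; p2: one trailing 1.
Each missing δ(q, a) is the state matching the new tracked value after reading a.
δ(p1, 0) = p1; δ(p1, 1) = p1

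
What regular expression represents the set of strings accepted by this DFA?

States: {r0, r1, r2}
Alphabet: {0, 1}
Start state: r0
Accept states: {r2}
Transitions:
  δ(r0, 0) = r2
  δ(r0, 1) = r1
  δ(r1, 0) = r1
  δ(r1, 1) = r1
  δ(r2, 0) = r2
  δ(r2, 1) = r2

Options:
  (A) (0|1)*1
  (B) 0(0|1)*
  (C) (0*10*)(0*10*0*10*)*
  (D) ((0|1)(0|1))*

Check each option against the DFA on short strings; one disagreement eliminates an option:
  (A) (0|1)*1: on '0' the DFA goes r0 → r2 and accepts (r2 ∈ Accept), but the regex does not match it → eliminate
  (B) 0(0|1)*: agrees with the DFA on every string of length ≤ 6
  (C) (0*10*)(0*10*0*10*)*: on '0' the DFA goes r0 → r2 and accepts (r2 ∈ Accept), but the regex does not match it → eliminate
  (D) ((0|1)(0|1))*: on ε the DFA stays in r0 and rejects (r0 ∉ Accept), but the regex matches it → eliminate
Only (B) is consistent with the DFA.
(B) 0(0|1)*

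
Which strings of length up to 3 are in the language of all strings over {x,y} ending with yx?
yx, xyx, yyx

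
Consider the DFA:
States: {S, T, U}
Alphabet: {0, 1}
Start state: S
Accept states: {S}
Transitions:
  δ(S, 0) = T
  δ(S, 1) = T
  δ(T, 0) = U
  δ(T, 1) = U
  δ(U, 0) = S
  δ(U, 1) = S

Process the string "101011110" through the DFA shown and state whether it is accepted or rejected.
Processing string "101011110":
  S --1--> T
  T --0--> U
  U --1--> S
  S --0--> T
  T --1--> U
  U --1--> S
  S --1--> T
  T --1--> U
  U --0--> S
Final state: S
Accept states: {S}
Yes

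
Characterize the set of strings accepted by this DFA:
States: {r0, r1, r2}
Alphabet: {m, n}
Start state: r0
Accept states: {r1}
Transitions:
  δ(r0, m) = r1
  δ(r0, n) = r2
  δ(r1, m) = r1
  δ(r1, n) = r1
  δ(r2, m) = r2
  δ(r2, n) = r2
Testing a few strings:
  'n' → reject
  'mmn' → accept
  'm' → accept
  'mnn' → accept
State roles: r0=no input read; r1=started with m; r2=started with n (dead)
All strings over {m,n} starting with m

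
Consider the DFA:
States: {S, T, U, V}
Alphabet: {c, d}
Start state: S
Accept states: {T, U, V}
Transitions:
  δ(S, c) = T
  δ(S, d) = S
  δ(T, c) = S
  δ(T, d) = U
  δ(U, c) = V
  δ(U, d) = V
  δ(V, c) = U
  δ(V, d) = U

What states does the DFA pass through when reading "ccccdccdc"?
read 'c': S → T
  read 'c': T → S
  read 'c': S → T
  read 'c': T → S
  read 'd': S → S
  read 'c': S → T
  read 'c': T → S
  read 'd': S → S
  read 'c': S → T
S -> T -> S -> T -> S -> S -> T -> S -> S -> T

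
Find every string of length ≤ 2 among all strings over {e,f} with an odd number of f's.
f, ef, fe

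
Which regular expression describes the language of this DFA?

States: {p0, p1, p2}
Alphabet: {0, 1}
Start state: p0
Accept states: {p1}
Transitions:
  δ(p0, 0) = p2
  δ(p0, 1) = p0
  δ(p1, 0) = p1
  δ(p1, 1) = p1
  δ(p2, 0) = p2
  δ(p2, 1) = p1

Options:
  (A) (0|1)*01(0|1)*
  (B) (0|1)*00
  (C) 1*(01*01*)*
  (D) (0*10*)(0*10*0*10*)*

Check each option against the DFA on short strings; one disagreement eliminates an option:
  (A) (0|1)*01(0|1)*: agrees with the DFA on every string of length ≤ 6
  (B) (0|1)*00: on '00' the DFA goes p0 → p2 → p2 and rejects (p2 ∉ Accept), but the regex matches it → eliminate
  (C) 1*(01*01*)*: on ε the DFA stays in p0 and rejects (p0 ∉ Accept), but the regex matches it → eliminate
  (D) (0*10*)(0*10*0*10*)*: on '1' the DFA goes p0 → p0 and rejects (p0 ∉ Accept), but the regex matches it → eliminate
Only (A) is consistent with the DFA.
(A) (0|1)*01(0|1)*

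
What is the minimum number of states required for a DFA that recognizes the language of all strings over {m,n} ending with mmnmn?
By Myhill–Nerode, count the distinguishable equivalence classes: 6 classes — one per longest suffix of the input that is a prefix of 'mmnmn' (lengths 0 through 5); only the length-5 class is accepting.
6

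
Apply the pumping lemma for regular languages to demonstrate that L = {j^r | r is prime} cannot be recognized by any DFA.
Assume L is regular with pumping length p. Idea: pumping by a suitable count produces a composite length.
Let q be a prime with q ≥ p and choose s = j^q ∈ L. By the pumping lemma, s = xyz with |xy| ≤ p, |y| = k ≥ 1. Take i = q+1: |xy^(q+1)z| = q + q·k = q(1+k). Since q ≥ 2 and 1+k ≥ 2, q(1+k) is composite, so xy^(q+1)z ∉ L.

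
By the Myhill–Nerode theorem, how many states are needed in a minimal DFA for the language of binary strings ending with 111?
By Myhill–Nerode, count the distinguishable equivalence classes: 4 classes — one per longest suffix of the input that is a prefix of '111' (lengths 0 through 3); only the length-3 class is accepting.
4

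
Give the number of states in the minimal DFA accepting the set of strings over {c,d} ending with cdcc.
By Myhill–Nerode, count the distinguishable equivalence classes: 5 classes — one per longest suffix of the input that is a prefix of 'cdcc' (lengths 0 through 4); only the length-4 class is accepting.
5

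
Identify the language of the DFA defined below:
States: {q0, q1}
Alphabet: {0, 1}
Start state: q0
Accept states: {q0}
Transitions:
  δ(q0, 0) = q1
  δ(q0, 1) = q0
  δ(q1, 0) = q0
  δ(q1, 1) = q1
Testing a few strings:
  '0' → reject
  '1' → accept
  '00' → accept
  '101' → reject
State roles: q0=even number of 0's so far; q1=odd number of 0's so far
All binary strings with an even number of 0's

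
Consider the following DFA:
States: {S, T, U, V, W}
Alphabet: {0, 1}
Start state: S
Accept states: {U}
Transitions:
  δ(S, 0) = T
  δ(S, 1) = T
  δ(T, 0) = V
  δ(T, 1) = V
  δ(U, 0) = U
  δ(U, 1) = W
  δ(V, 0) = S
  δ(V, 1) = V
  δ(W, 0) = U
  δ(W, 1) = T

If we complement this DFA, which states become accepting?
Complement accept states = All states \ Original accept states
= {S, T, U, V, W} \ {U}
{S, T, V, W}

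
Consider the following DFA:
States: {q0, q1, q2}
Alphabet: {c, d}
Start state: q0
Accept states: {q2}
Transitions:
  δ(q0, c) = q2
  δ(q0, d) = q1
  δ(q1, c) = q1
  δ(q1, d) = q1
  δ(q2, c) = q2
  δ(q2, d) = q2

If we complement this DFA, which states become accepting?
Complement accept states = All states \ Original accept states
= {q0, q1, q2} \ {q2}
{q0, q1}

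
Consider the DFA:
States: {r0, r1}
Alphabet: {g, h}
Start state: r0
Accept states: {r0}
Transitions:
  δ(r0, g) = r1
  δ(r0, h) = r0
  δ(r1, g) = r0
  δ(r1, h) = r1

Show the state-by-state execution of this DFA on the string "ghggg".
read 'g': r0 → r1
  read 'h': r1 → r1
  read 'g': r1 → r0
  read 'g': r0 → r1
  read 'g': r1 → r0
r0 -> r1 -> r1 -> r0 -> r1 -> r0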